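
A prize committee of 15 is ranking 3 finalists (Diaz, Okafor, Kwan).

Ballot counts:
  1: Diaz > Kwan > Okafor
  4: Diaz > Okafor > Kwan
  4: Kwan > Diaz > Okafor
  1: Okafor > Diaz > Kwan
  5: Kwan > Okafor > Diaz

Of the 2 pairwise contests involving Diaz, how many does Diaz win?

1

Diaz against each rival (15 jurors):
Diaz vs Okafor: 1+4+4 = 9 for Diaz, 6 for Okafor — Diaz by 9–6.
Diaz–Kwan: Kwan 9–6.
Diaz beats Okafor; loses to Kwan — 1 pairwise win.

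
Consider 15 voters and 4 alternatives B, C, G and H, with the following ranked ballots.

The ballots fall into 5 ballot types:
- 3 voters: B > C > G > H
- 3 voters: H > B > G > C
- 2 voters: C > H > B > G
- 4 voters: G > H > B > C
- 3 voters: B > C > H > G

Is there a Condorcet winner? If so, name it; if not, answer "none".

none

Head-to-head results (15 voters):
B vs C: 3+3+4+3 = 13 for B, 2 for C — B by 13–2.
B vs G: B is ranked higher on 3+3+2+3 = 11 ballots, G on 4. B wins 11–4.
B vs H: 3+3 = 6 for B, 9 for H — H by 9–6.
C vs G: 8 to 7, C.
C vs H: 8 to 7, C.
G vs H: 7 to 8, H.
Each alternative drops at least one matchup (B loses to H; C loses to B; G loses to B; H loses to C); the cycle B > C > H > B rules out a Condorcet winner.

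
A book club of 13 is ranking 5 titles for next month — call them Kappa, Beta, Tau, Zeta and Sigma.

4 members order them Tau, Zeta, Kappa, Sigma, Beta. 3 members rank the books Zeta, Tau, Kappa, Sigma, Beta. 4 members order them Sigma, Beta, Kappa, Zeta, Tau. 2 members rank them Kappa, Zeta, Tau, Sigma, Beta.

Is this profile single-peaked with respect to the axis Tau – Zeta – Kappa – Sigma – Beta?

yes

Axis positions: Tau=1, Zeta=2, Kappa=3, Sigma=4, Beta=5.
Faction 1 (peak Tau at position 1): ranking walks positions 1-2-3-4-5, expanding outward from the peak — single-peaked.
Faction 2 (peak Zeta at position 2): ranking walks positions 2-1-3-4-5, expanding outward from the peak — single-peaked.
Faction 3 (peak Sigma at position 4): ranking walks positions 4-5-3-2-1, expanding outward from the peak — single-peaked.
Faction 4 (peak Kappa at position 3): ranking walks positions 3-2-1-4-5, expanding outward from the peak — single-peaked.
Every ranking is single-peaked on this axis.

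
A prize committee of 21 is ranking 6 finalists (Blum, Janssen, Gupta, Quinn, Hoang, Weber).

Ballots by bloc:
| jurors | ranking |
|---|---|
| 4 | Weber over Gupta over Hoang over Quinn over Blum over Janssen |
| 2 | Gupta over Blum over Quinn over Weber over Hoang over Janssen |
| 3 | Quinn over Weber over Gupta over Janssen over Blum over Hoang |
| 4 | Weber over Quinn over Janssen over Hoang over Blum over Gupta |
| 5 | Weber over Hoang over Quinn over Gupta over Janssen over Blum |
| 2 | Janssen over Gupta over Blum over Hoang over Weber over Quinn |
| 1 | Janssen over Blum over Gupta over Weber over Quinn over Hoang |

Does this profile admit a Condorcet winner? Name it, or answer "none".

Weber

Head-to-head results (21 jurors):
Blum vs Janssen: Janssen, 15–6.
Blum vs Gupta: Gupta, 16–5.
Blum vs Quinn: Quinn wins 16–5.
Blum vs Hoang: Hoang, 13–8.
Blum vs Weber: Weber, 16–5.
Janssen vs Gupta: Gupta, 14–7.
Janssen–Quinn: Quinn 18–3.
Janssen vs Hoang: Hoang wins 11–10.
Janssen vs Weber: Weber, 18–3.
Gupta vs Quinn: Quinn wins 12–9.
Gupta vs Hoang: Gupta wins 12–9.
Gupta vs Weber: Weber wins 16–5.
Quinn vs Hoang: Hoang wins 11–10.
Quinn vs Weber: Weber, 16–5.
Hoang vs Weber: Weber wins 19–2.
Weber wins every pairwise contest, so Weber is the Condorcet winner.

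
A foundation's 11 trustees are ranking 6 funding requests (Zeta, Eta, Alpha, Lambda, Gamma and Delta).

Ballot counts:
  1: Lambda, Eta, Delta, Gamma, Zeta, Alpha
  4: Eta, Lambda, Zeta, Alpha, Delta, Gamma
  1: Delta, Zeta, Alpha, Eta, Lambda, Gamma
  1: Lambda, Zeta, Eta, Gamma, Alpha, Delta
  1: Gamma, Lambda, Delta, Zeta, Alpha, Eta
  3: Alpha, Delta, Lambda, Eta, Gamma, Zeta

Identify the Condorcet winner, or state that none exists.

Lambda

Check each pair by majority over 11 ballots:
Zeta–Eta: Eta 8–3.
Zeta vs Alpha: Zeta wins 8–3.
Zeta vs Lambda: Lambda, 10–1.
Zeta vs Gamma: Zeta, 6–5.
Zeta vs Delta: Delta, 6–5.
Eta vs Alpha: Eta, 6–5.
Eta vs Lambda: Lambda wins 6–5.
Eta vs Gamma: Eta wins 10–1.
Eta vs Delta: Eta, 6–5.
Alpha vs Lambda: Lambda wins 7–4.
Alpha vs Gamma: Alpha wins 8–3.
Alpha–Delta: Alpha 8–3.
Lambda vs Gamma: Lambda, 10–1.
Lambda vs Delta: Lambda, 7–4.
Gamma–Delta: Delta 9–2.
Lambda defeats every rival head-to-head and is the Condorcet winner.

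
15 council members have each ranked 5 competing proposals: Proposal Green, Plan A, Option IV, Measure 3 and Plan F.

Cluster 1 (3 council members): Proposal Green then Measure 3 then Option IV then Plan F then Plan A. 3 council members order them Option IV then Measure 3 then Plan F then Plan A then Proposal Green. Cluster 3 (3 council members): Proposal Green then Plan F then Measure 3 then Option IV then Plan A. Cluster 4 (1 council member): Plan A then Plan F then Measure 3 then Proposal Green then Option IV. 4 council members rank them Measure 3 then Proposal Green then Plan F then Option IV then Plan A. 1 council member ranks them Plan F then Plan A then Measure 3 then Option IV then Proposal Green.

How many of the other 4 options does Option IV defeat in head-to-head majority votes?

Option IV against each rival (15 council members):
Option IV vs Proposal Green: 4 to 11, Proposal Green.
Option IV vs Plan A: Option IV is ranked higher on 3+3+3+4 = 13 ballots, Plan A on 2. Option IV wins 13–2.
Option IV vs Measure 3: Option IV preferred on 3 ballots; Measure 3 wins 12–3.
Option IV vs Plan F: 6 to 9, Plan F.
Option IV beats Plan A; loses to Proposal Green, Measure 3, Plan F — 1 pairwise win.

1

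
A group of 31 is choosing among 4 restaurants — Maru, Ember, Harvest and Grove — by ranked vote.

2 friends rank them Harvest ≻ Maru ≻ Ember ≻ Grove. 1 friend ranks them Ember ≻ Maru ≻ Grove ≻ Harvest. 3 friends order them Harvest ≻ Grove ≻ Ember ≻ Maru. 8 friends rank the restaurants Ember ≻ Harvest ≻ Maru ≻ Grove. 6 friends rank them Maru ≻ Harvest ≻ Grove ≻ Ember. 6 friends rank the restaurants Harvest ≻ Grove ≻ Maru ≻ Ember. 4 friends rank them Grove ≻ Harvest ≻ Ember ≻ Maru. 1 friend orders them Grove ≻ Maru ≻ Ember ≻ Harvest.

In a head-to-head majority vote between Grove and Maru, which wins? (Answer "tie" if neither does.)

Maru

Ballots ranking Grove above Maru: 3 + 6 + 4 + 1 = 14.
Ballots ranking Maru above Grove: 31 − 14 = 17.
Maru wins the head-to-head 17–14.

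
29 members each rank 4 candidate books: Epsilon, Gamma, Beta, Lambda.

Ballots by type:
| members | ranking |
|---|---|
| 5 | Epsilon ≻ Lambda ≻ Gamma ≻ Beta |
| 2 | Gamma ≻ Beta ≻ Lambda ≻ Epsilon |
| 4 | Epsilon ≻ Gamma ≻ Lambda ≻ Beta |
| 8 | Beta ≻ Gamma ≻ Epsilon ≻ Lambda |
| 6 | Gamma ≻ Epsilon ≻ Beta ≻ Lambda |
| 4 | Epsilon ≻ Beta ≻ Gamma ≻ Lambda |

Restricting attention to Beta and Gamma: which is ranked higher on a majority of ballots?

Ballots ranking Beta above Gamma: 8 + 4 = 12.
Ballots ranking Gamma above Beta: 29 − 12 = 17.
Gamma wins the head-to-head 17–12.

Gamma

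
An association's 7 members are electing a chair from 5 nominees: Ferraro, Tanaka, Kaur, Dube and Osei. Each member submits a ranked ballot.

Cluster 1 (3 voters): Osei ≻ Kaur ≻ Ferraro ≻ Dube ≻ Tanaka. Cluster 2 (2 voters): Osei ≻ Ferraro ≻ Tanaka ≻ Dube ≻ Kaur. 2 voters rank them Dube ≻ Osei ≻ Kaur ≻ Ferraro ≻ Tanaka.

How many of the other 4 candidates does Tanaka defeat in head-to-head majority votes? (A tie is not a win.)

Tanaka against each rival (7 voters):
Tanaka vs Ferraro: Tanaka is ranked higher on 0 ballots, Ferraro on 7. Ferraro wins 7–0.
Tanaka vs Kaur: Kaur, 5–2.
Tanaka vs Dube: Tanaka preferred on 2 ballots; Dube wins 5–2.
Tanaka–Osei: Osei 7–0.
Tanaka beats no one; loses to Ferraro, Kaur, Dube, Osei — 0 pairwise wins.

0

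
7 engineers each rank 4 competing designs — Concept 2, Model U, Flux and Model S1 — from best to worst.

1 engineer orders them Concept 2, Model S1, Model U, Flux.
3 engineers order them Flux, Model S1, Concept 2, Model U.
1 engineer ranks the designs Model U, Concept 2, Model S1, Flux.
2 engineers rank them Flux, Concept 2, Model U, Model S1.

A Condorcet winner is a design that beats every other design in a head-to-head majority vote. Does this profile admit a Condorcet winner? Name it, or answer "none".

Pairwise majorities:
Concept 2 vs Model U: Concept 2, 6–1.
Concept 2–Flux: Flux 5–2.
Concept 2 vs Model S1: Concept 2 wins 4–3.
Model U vs Flux: Flux, 5–2.
Model U vs Model S1: Model S1 wins 4–3.
Flux vs Model S1: Flux wins 5–2.
Flux wins every pairwise contest, so Flux is the Condorcet winner.

Flux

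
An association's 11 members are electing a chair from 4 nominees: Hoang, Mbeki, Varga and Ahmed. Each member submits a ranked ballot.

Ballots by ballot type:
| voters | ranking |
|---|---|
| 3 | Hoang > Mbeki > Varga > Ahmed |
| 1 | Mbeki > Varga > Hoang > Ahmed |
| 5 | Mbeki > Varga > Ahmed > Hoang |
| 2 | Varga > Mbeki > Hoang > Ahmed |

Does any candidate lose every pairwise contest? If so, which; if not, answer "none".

Ahmed

Pairwise majorities:
Hoang–Mbeki: Mbeki 8–3.
Hoang vs Varga: 3 for Hoang, 8 for Varga — Varga by 8–3.
Hoang vs Ahmed: Hoang, 6–5.
Mbeki vs Varga: Mbeki, 9–2.
Mbeki–Ahmed: Mbeki 11–0.
Varga vs Ahmed: 3+1+5+2 = 11 for Varga, 0 for Ahmed — Varga by 11–0.
Ahmed is beaten in every head-to-head and is the Condorcet loser.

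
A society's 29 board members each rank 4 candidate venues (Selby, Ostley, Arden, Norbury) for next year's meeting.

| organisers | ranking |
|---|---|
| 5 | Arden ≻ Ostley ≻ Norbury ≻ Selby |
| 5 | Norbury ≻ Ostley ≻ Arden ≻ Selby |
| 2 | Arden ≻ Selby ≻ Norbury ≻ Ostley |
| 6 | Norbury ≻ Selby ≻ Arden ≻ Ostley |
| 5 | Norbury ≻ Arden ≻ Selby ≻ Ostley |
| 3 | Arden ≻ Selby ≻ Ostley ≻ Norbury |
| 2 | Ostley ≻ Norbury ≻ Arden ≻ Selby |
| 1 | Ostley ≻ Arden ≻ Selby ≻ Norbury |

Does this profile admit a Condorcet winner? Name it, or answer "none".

Norbury

Pairwise majorities:
Selby–Ostley: Selby 16–13.
Selby–Arden: Arden 23–6.
Selby vs Norbury: Norbury wins 23–6.
Ostley vs Arden: Arden wins 21–8.
Ostley–Norbury: Norbury 18–11.
Arden vs Norbury: Norbury, 18–11.
Norbury wins every pairwise contest, so Norbury is the Condorcet winner.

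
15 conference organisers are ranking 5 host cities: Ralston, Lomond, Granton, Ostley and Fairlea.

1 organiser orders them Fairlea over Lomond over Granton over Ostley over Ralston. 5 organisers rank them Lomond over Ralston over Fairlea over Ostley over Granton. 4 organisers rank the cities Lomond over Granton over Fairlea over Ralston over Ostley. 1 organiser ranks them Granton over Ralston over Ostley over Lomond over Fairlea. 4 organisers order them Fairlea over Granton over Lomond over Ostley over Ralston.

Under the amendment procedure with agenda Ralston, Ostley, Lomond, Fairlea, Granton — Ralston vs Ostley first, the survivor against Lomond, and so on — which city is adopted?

Lomond

Round 1: Ralston vs Ostley — 10–5, Ralston advances.
Round 2: Ralston vs Lomond — 1–14, Lomond advances.
Round 3: Lomond vs Fairlea — 10–5, Lomond advances.
Round 4: Lomond vs Granton — 10–5, Lomond advances.
The agenda winner is Lomond.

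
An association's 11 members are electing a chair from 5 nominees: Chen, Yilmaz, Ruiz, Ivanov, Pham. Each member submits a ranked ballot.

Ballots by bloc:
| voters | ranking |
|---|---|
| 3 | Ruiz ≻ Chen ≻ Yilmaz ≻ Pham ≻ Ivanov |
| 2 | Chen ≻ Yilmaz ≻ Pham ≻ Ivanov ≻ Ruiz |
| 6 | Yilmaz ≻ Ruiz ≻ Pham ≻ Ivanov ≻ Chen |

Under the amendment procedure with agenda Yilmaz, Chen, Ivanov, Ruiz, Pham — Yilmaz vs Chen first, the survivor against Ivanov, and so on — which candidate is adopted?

Yilmaz

Round 1: Yilmaz vs Chen — 6–5, Yilmaz advances.
Round 2: Yilmaz vs Ivanov — 11–0, Yilmaz advances.
Round 3: Yilmaz vs Ruiz — 8–3, Yilmaz advances.
Round 4: Yilmaz vs Pham — 11–0, Yilmaz advances.
The agenda winner is Yilmaz.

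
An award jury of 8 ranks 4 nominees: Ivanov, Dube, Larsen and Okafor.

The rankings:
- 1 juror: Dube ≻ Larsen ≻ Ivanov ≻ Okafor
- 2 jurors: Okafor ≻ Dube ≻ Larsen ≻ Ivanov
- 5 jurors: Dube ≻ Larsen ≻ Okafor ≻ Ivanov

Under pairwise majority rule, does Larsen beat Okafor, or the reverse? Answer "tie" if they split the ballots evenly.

Larsen

Ballots ranking Larsen above Okafor: 1 + 5 = 6.
Ballots ranking Okafor above Larsen: 8 − 6 = 2.
Larsen wins the head-to-head 6–2.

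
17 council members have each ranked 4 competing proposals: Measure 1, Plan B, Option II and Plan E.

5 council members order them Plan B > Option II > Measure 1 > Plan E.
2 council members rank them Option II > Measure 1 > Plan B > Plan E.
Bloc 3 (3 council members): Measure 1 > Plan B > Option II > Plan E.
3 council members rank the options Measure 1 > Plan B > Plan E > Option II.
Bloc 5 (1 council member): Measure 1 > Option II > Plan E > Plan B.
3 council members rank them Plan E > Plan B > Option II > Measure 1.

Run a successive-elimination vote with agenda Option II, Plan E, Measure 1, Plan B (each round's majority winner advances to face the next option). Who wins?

Plan B

Round 1: Option II vs Plan E — 11–6, Option II advances.
Round 2: Option II vs Measure 1 — 10–7, Option II advances.
Round 3: Option II vs Plan B — 3–14, Plan B advances.
The agenda winner is Plan B.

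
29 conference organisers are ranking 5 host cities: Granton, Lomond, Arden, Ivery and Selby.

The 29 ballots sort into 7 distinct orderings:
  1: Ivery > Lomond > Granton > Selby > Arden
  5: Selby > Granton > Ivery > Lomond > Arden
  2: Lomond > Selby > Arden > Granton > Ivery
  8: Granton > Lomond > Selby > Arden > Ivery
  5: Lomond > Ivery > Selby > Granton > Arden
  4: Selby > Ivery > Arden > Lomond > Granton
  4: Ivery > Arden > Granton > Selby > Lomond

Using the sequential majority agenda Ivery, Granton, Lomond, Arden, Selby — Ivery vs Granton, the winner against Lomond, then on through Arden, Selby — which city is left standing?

Round 1: Ivery vs Granton — 14–15, Granton advances.
Round 2: Granton vs Lomond — 17–12, Granton advances.
Round 3: Granton vs Arden — 19–10, Granton advances.
Round 4: Granton vs Selby — 13–16, Selby advances.
The agenda winner is Selby.

Selby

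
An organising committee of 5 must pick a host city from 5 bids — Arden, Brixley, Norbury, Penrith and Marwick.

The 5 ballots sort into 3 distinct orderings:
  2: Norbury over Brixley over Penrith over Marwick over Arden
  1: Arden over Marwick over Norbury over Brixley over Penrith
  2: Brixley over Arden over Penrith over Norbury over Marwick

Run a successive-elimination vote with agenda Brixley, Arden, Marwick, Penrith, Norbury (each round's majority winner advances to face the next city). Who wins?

Round 1: Brixley vs Arden — 4–1, Brixley advances.
Round 2: Brixley vs Marwick — 4–1, Brixley advances.
Round 3: Brixley vs Penrith — 5–0, Brixley advances.
Round 4: Brixley vs Norbury — 2–3, Norbury advances.
The agenda winner is Norbury.

Norbury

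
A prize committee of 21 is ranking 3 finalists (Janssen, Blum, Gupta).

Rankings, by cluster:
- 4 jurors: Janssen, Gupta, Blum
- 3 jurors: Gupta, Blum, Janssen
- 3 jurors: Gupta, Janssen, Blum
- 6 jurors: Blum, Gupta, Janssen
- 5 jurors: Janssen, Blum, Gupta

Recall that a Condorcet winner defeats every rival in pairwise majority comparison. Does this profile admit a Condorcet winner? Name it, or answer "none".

Check each pair by majority over 21 ballots:
Janssen vs Blum: 4+3+5 = 12 for Janssen, 9 for Blum — Janssen by 12–9.
Janssen vs Gupta: Janssen preferred on 4+5 = 9 ballots; Gupta wins 12–9.
Blum vs Gupta: Blum is ranked higher on 6+5 = 11 ballots, Gupta on 10. Blum wins 11–10.
Every nominee loses at least once (Janssen loses to Gupta; Blum loses to Janssen; Gupta loses to Blum). The majority relation contains the cycle Janssen > Blum > Gupta > Janssen, so there is no Condorcet winner.

none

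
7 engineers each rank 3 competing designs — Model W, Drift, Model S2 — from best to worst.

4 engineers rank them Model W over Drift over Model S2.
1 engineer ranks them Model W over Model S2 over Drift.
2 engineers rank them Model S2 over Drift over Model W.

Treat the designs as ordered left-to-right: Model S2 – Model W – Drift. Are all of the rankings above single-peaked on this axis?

Axis positions: Model S2=1, Model W=2, Drift=3.
Type 1 (peak Model W at position 2): ranking walks positions 2-3-1, expanding outward from the peak — single-peaked.
Type 2 (peak Model W at position 2): ranking walks positions 2-1-3, expanding outward from the peak — single-peaked.
Type 3: ranking walks positions 1-3-2; Drift is ranked above Model W even though Model W lies between Drift and the peak Model S2 on the axis — preferences dip and rise again. Not single-peaked.
Type 3 violates single-peakedness, so the profile is not single-peaked on this axis.

no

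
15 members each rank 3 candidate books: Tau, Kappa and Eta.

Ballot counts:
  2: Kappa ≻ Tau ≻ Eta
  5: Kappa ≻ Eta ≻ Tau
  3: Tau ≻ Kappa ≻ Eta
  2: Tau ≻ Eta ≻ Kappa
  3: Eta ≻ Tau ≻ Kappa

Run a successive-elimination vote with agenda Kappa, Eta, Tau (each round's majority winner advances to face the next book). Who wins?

Round 1: Kappa vs Eta — 10–5, Kappa advances.
Round 2: Kappa vs Tau — 7–8, Tau advances.
The agenda winner is Tau.

Tau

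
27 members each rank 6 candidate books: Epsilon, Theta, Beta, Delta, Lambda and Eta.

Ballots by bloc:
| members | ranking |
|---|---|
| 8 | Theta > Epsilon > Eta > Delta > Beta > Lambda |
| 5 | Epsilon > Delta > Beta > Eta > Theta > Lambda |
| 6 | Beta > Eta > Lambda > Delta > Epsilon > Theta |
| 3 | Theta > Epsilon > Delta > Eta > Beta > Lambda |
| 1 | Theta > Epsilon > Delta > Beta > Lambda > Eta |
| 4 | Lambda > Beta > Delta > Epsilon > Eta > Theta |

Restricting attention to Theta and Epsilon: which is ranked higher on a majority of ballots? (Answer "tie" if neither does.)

Ballots ranking Theta above Epsilon: 8 + 3 + 1 = 12.
Ballots ranking Epsilon above Theta: 27 − 12 = 15.
Epsilon wins the head-to-head 15–12.

Epsilon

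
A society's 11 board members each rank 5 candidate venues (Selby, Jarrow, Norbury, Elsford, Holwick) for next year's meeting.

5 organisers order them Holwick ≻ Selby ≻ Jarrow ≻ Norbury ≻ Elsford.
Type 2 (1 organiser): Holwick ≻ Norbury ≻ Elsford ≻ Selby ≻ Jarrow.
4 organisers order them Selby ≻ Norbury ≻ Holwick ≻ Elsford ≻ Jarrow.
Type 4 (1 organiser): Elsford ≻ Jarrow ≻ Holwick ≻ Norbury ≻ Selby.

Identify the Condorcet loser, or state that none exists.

Pairwise majorities:
Selby vs Jarrow: Selby, 10–1.
Selby vs Norbury: Selby is ranked higher on 5+4 = 9 ballots, Norbury on 2. Selby wins 9–2.
Selby vs Elsford: 5+4 = 9 for Selby, 2 for Elsford — Selby by 9–2.
Selby vs Holwick: Holwick wins 7–4.
Jarrow–Norbury: Jarrow 6–5.
Jarrow–Elsford: Elsford 6–5.
Jarrow–Holwick: Holwick 10–1.
Norbury vs Elsford: 10 to 1, Norbury.
Norbury–Holwick: Holwick 7–4.
Elsford–Holwick: Holwick 10–1.
No city is winless: Selby beats Jarrow; Jarrow beats Norbury; Norbury beats Elsford; Elsford beats Jarrow; Holwick beats Selby. There is no Condorcet loser.

none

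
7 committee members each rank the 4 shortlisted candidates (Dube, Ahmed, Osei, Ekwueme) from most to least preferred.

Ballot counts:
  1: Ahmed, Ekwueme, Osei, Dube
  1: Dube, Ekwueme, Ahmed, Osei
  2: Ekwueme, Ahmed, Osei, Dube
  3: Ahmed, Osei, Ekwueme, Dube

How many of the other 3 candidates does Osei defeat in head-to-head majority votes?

Osei against each rival (7 committee members):
Osei–Dube: Osei 6–1.
Osei vs Ahmed: Osei is ranked higher on 0 ballots, Ahmed on 7. Ahmed wins 7–0.
Osei vs Ekwueme: Ekwueme, 4–3.
Osei beats Dube; loses to Ahmed, Ekwueme — 1 pairwise win.

1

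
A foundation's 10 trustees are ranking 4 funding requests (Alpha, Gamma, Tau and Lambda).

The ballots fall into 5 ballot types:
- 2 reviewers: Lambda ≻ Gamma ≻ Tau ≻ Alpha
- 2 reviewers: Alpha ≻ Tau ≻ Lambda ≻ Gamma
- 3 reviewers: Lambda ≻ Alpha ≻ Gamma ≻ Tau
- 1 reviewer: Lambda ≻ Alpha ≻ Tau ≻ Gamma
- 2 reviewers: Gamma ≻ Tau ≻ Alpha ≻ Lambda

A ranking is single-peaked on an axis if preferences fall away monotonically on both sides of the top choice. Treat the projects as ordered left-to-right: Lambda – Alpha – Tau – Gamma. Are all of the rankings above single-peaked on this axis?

Axis positions: Lambda=1, Alpha=2, Tau=3, Gamma=4.
Ballot type 1: ranking walks positions 1-4-3-2; Gamma is ranked above Alpha even though Alpha lies between Gamma and the peak Lambda on the axis — preferences dip and rise again. Not single-peaked.
Ballot type 2 (peak Alpha at position 2): ranking walks positions 2-3-1-4, expanding outward from the peak — single-peaked.
Ballot type 3: ranking walks positions 1-2-4-3; Gamma is ranked above Tau even though Tau lies between Gamma and the peak Lambda on the axis — preferences dip and rise again. Not single-peaked.
Ballot type 4 (peak Lambda at position 1): ranking walks positions 1-2-3-4, expanding outward from the peak — single-peaked.
Ballot type 5 (peak Gamma at position 4): ranking walks positions 4-3-2-1, expanding outward from the peak — single-peaked.
Ballot type 1 violates single-peakedness, so the profile is not single-peaked on this axis.

no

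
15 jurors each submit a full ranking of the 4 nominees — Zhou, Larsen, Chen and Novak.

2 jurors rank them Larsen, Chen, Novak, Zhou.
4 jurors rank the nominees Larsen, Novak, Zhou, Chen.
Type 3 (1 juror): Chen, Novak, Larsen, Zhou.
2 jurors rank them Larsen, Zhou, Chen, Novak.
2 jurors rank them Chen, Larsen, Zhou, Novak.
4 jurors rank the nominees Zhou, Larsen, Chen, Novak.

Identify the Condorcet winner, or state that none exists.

Larsen

Check each pair by majority over 15 ballots:
Zhou vs Larsen: Larsen, 11–4.
Zhou vs Chen: Zhou, 10–5.
Zhou–Novak: Zhou 8–7.
Larsen–Chen: Larsen 12–3.
Larsen–Novak: Larsen 14–1.
Chen–Novak: Chen 11–4.
Larsen defeats every rival head-to-head and is the Condorcet winner.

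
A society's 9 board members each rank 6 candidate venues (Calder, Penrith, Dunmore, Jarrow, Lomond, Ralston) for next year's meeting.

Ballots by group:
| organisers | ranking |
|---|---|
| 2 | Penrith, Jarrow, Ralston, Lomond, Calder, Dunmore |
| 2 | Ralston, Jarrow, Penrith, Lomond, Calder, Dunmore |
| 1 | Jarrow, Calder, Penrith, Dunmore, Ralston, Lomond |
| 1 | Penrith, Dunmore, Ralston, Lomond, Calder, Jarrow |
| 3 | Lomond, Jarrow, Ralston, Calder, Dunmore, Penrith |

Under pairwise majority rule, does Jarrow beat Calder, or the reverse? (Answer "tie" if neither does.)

Jarrow

Ballots ranking Jarrow above Calder: 2 + 2 + 1 + 3 = 8.
Ballots ranking Calder above Jarrow: 9 − 8 = 1.
Jarrow wins the head-to-head 8–1.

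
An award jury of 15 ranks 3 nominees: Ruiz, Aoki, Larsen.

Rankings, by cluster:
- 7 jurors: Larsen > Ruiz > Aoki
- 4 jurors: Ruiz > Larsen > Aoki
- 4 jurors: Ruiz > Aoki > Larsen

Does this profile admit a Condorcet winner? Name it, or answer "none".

Ruiz

Check each pair by majority over 15 ballots:
Ruiz vs Aoki: 15 to 0, Ruiz.
Ruiz vs Larsen: Ruiz wins 8–7.
Aoki vs Larsen: 4 to 11, Larsen.
Ruiz wins every pairwise contest, so Ruiz is the Condorcet winner.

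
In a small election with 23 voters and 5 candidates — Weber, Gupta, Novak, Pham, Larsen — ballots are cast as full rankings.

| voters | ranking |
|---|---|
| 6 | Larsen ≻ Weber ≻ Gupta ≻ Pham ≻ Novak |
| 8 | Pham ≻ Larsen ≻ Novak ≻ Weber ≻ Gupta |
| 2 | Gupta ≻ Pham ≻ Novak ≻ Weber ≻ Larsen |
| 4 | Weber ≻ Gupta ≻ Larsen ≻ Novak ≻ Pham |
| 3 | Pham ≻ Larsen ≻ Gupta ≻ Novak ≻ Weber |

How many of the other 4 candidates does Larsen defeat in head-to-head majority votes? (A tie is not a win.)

Larsen against each rival (23 voters):
Larsen vs Weber: Larsen preferred on 6+8+3 = 17 ballots; Larsen wins 17–6.
Larsen vs Gupta: Larsen preferred on 6+8+3 = 17 ballots; Larsen wins 17–6.
Larsen vs Novak: Larsen is ranked higher on 6+8+4+3 = 21 ballots, Novak on 2. Larsen wins 21–2.
Larsen vs Pham: Pham, 13–10.
Larsen beats Weber, Gupta, Novak; loses to Pham — 3 pairwise wins.

3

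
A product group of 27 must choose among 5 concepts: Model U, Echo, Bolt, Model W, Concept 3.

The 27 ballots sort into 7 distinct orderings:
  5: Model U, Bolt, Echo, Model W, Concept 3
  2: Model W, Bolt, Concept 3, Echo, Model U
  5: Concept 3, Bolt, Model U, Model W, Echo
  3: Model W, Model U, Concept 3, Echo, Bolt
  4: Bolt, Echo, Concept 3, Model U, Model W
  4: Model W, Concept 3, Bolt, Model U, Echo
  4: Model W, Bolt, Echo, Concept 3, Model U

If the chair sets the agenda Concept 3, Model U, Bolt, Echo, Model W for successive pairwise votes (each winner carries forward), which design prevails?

Round 1: Concept 3 vs Model U — 19–8, Concept 3 advances.
Round 2: Concept 3 vs Bolt — 12–15, Bolt advances.
Round 3: Bolt vs Echo — 24–3, Bolt advances.
Round 4: Bolt vs Model W — 14–13, Bolt advances.
Bolt survives the agenda.

Bolt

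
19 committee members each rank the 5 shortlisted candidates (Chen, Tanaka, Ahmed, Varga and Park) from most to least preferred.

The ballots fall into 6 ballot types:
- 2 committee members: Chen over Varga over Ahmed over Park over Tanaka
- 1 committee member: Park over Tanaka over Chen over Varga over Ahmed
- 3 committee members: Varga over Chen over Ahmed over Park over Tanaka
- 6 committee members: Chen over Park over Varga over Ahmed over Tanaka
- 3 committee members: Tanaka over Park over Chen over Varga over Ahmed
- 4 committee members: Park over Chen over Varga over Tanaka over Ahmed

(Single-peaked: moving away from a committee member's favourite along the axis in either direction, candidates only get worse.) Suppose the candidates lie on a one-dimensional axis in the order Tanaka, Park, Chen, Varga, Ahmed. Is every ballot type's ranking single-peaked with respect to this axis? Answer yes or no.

Axis positions: Tanaka=1, Park=2, Chen=3, Varga=4, Ahmed=5.
Ballot type 1 (peak Chen at position 3): ranking walks positions 3-4-5-2-1, expanding outward from the peak — single-peaked.
Ballot type 2 (peak Park at position 2): ranking walks positions 2-1-3-4-5, expanding outward from the peak — single-peaked.
Ballot type 3 (peak Varga at position 4): ranking walks positions 4-3-5-2-1, expanding outward from the peak — single-peaked.
Ballot type 4 (peak Chen at position 3): ranking walks positions 3-2-4-5-1, expanding outward from the peak — single-peaked.
Ballot type 5 (peak Tanaka at position 1): ranking walks positions 1-2-3-4-5, expanding outward from the peak — single-peaked.
Ballot type 6 (peak Park at position 2): ranking walks positions 2-3-4-1-5, expanding outward from the peak — single-peaked.
Every ranking is single-peaked on this axis.

yes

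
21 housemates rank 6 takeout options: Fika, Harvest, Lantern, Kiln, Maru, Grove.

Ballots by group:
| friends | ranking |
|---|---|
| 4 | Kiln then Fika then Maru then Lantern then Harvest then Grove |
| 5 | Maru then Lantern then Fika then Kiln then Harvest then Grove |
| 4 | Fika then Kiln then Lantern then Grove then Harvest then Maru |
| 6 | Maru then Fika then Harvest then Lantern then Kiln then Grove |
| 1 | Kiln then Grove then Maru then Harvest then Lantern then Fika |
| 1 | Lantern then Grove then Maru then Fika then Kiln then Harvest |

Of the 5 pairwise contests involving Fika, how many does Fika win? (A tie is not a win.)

4

Fika against each rival (21 friends):
Fika vs Harvest: 4+5+4+6+1 = 20 for Fika, 1 for Harvest — Fika by 20–1.
Fika vs Lantern: Fika, 14–7.
Fika vs Kiln: Fika is ranked higher on 5+4+6+1 = 16 ballots, Kiln on 5. Fika wins 16–5.
Fika vs Maru: Maru wins 13–8.
Fika vs Grove: Fika, 19–2.
Fika beats Harvest, Lantern, Kiln, Grove; loses to Maru — 4 pairwise wins.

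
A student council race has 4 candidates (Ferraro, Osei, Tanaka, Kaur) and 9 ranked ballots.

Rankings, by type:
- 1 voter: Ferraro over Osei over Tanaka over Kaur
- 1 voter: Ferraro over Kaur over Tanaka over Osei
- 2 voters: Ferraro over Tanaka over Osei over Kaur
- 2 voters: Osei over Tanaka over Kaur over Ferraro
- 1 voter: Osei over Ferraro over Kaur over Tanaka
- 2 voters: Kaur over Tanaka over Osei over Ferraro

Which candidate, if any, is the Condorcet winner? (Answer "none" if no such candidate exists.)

Pairwise majorities:
Ferraro vs Osei: Osei wins 5–4.
Ferraro vs Tanaka: Ferraro wins 5–4.
Ferraro–Kaur: Ferraro 5–4.
Osei vs Tanaka: Tanaka, 5–4.
Osei–Kaur: Osei 6–3.
Tanaka vs Kaur: Tanaka wins 5–4.
Each candidate drops at least one matchup (Ferraro loses to Osei; Osei loses to Tanaka; Tanaka loses to Ferraro; Kaur loses to Ferraro); the cycle Ferraro → Tanaka → Osei → Ferraro rules out a Condorcet winner.

none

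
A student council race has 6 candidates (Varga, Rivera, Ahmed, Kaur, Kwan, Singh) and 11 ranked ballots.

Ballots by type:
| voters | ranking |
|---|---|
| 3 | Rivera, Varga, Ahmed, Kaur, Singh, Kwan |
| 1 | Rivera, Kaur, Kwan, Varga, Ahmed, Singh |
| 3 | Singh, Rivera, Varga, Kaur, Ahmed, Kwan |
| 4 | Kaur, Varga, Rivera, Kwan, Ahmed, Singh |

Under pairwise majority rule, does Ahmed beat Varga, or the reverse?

Varga

No ballot ranks Ahmed above Varga: 0.
Ballots ranking Varga above Ahmed: 11 − 0 = 11.
Varga wins the head-to-head 11–0.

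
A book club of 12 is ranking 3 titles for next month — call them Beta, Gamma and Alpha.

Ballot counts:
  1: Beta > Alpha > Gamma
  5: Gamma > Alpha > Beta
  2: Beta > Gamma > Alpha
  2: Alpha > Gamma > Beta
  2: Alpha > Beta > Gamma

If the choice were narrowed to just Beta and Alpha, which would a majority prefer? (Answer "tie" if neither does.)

Ballots ranking Beta above Alpha: 1 + 2 = 3.
Ballots ranking Alpha above Beta: 12 − 3 = 9.
Alpha wins the head-to-head 9–3.

Alpha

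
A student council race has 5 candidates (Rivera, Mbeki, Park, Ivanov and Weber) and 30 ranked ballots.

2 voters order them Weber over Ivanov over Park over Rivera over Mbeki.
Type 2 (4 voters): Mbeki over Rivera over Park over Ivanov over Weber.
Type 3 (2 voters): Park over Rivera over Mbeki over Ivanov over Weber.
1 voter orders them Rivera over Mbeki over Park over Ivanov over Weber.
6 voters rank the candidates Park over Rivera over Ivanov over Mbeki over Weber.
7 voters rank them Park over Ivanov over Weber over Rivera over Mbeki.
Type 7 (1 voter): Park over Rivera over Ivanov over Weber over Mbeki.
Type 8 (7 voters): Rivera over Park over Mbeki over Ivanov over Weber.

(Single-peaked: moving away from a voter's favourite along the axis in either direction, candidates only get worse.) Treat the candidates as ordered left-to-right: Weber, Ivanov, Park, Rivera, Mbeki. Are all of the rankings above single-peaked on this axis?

Axis positions: Weber=1, Ivanov=2, Park=3, Rivera=4, Mbeki=5.
Type 1 (peak Weber at position 1): ranking walks positions 1-2-3-4-5, expanding outward from the peak — single-peaked.
Type 2 (peak Mbeki at position 5): ranking walks positions 5-4-3-2-1, expanding outward from the peak — single-peaked.
Type 3 (peak Park at position 3): ranking walks positions 3-4-5-2-1, expanding outward from the peak — single-peaked.
Type 4 (peak Rivera at position 4): ranking walks positions 4-5-3-2-1, expanding outward from the peak — single-peaked.
Type 5 (peak Park at position 3): ranking walks positions 3-4-2-5-1, expanding outward from the peak — single-peaked.
Type 6 (peak Park at position 3): ranking walks positions 3-2-1-4-5, expanding outward from the peak — single-peaked.
Type 7 (peak Park at position 3): ranking walks positions 3-4-2-1-5, expanding outward from the peak — single-peaked.
Type 8 (peak Rivera at position 4): ranking walks positions 4-3-5-2-1, expanding outward from the peak — single-peaked.
Every ranking is single-peaked on this axis.

yes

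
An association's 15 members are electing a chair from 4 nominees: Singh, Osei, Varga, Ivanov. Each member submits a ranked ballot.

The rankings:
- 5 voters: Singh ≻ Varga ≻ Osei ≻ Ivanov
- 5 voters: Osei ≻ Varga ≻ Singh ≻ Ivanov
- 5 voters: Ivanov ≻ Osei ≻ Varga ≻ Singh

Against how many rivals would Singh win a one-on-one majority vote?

Singh against each rival (15 voters):
Singh vs Osei: 5 for Singh, 10 for Osei — Osei by 10–5.
Singh vs Varga: Varga wins 10–5.
Singh vs Ivanov: Singh, 10–5.
Singh beats Ivanov; loses to Osei, Varga — 1 pairwise win.

1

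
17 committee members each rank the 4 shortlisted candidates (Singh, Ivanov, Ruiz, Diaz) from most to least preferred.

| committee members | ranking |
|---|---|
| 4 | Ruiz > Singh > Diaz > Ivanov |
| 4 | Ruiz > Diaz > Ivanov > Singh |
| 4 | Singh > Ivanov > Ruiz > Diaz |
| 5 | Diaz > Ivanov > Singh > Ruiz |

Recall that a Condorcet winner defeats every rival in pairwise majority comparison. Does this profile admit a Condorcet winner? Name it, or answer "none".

none

Head-to-head results (17 committee members):
Singh–Ivanov: Ivanov 9–8.
Singh vs Ruiz: Singh wins 9–8.
Singh vs Diaz: Diaz wins 9–8.
Ivanov vs Ruiz: Ivanov, 9–8.
Ivanov vs Diaz: Diaz wins 13–4.
Ruiz vs Diaz: Ruiz, 12–5.
Each candidate drops at least one matchup (Singh loses to Ivanov; Ivanov loses to Diaz; Ruiz loses to Singh; Diaz loses to Ruiz); the cycle Singh > Ruiz > Diaz > Singh rules out a Condorcet winner.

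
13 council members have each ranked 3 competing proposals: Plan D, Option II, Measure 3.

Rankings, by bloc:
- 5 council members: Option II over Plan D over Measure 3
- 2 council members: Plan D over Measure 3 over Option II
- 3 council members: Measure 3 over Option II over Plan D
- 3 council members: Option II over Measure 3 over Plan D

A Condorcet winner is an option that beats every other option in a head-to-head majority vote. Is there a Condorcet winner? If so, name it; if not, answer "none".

Option II

Pairwise majorities:
Plan D vs Option II: Option II wins 11–2.
Plan D vs Measure 3: Plan D, 7–6.
Option II vs Measure 3: Option II wins 8–5.
Only Option II has no losses; Option II is the Condorcet winner.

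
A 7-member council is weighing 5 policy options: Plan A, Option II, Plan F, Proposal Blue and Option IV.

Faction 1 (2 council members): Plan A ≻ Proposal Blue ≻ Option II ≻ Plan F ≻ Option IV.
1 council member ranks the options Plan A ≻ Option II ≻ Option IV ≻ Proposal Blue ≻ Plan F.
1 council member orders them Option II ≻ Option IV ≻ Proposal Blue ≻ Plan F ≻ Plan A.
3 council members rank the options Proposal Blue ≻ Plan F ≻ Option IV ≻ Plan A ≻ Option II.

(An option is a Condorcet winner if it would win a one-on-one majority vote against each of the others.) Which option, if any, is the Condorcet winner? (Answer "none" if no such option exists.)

Check each pair by majority over 7 ballots:
Plan A vs Option II: Plan A, 6–1.
Plan A vs Plan F: Plan F wins 4–3.
Plan A vs Proposal Blue: Proposal Blue wins 4–3.
Plan A vs Option IV: 3 to 4, Option IV.
Option II vs Plan F: 4 to 3, Option II.
Option II vs Proposal Blue: Proposal Blue, 5–2.
Option II vs Option IV: Option II preferred on 2+1+1 = 4 ballots; Option II wins 4–3.
Plan F vs Proposal Blue: 0 to 7, Proposal Blue.
Plan F vs Option IV: 2+3 = 5 for Plan F, 2 for Option IV — Plan F by 5–2.
Proposal Blue vs Option IV: Proposal Blue wins 5–2.
Proposal Blue wins every pairwise contest, so Proposal Blue is the Condorcet winner.

Proposal Blue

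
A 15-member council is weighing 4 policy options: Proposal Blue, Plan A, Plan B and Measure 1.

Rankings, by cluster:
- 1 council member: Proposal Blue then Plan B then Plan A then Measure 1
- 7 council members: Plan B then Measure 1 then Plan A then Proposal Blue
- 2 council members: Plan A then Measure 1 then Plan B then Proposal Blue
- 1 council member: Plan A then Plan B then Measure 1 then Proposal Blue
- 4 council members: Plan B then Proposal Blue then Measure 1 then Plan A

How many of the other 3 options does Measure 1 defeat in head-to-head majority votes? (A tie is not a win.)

Measure 1 against each rival (15 council members):
Measure 1 vs Proposal Blue: Measure 1 preferred on 7+2+1 = 10 ballots; Measure 1 wins 10–5.
Measure 1 vs Plan A: Measure 1, 11–4.
Measure 1 vs Plan B: Plan B, 13–2.
Measure 1 beats Proposal Blue, Plan A; loses to Plan B — 2 pairwise wins.

2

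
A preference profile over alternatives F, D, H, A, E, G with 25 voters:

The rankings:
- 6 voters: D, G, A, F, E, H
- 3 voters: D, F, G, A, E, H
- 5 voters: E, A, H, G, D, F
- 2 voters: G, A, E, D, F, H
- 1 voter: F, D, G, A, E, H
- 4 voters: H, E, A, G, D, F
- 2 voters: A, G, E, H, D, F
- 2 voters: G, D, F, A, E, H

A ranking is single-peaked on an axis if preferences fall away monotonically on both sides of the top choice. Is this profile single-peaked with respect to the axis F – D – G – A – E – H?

yes

Axis positions: F=1, D=2, G=3, A=4, E=5, H=6.
Faction 1 (peak D at position 2): ranking walks positions 2-3-4-1-5-6, expanding outward from the peak — single-peaked.
Faction 2 (peak D at position 2): ranking walks positions 2-1-3-4-5-6, expanding outward from the peak — single-peaked.
Faction 3 (peak E at position 5): ranking walks positions 5-4-6-3-2-1, expanding outward from the peak — single-peaked.
Faction 4 (peak G at position 3): ranking walks positions 3-4-5-2-1-6, expanding outward from the peak — single-peaked.
Faction 5 (peak F at position 1): ranking walks positions 1-2-3-4-5-6, expanding outward from the peak — single-peaked.
Faction 6 (peak H at position 6): ranking walks positions 6-5-4-3-2-1, expanding outward from the peak — single-peaked.
Faction 7 (peak A at position 4): ranking walks positions 4-3-5-6-2-1, expanding outward from the peak — single-peaked.
Faction 8 (peak G at position 3): ranking walks positions 3-2-1-4-5-6, expanding outward from the peak — single-peaked.
Every ranking is single-peaked on this axis.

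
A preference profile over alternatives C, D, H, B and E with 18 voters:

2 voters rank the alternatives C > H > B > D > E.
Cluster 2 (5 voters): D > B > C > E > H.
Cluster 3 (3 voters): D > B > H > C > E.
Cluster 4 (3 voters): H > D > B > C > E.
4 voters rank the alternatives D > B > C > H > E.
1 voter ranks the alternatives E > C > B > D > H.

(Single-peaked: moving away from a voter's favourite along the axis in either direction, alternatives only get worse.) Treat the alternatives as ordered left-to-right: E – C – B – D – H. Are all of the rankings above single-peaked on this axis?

no

Axis positions: E=1, C=2, B=3, D=4, H=5.
Cluster 1: ranking walks positions 2-5-3-4-1; H is ranked above B even though B lies between H and the peak C on the axis — preferences dip and rise again. Not single-peaked.
Cluster 2 (peak D at position 4): ranking walks positions 4-3-2-1-5, expanding outward from the peak — single-peaked.
Cluster 3 (peak D at position 4): ranking walks positions 4-3-5-2-1, expanding outward from the peak — single-peaked.
Cluster 4 (peak H at position 5): ranking walks positions 5-4-3-2-1, expanding outward from the peak — single-peaked.
Cluster 5 (peak D at position 4): ranking walks positions 4-3-2-5-1, expanding outward from the peak — single-peaked.
Cluster 6 (peak E at position 1): ranking walks positions 1-2-3-4-5, expanding outward from the peak — single-peaked.
Cluster 1 violates single-peakedness, so the profile is not single-peaked on this axis.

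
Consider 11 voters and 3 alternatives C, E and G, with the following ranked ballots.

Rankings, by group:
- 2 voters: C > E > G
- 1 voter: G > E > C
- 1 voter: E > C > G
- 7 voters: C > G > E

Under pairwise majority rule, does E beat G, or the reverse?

Ballots ranking E above G: 2 + 1 = 3.
Ballots ranking G above E: 11 − 3 = 8.
G wins the head-to-head 8–3.

G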